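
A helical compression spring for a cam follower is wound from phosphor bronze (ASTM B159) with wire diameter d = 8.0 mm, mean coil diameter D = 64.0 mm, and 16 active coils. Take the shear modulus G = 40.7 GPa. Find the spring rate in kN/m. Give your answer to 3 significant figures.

4.97 kN/m

k = Gd⁴/(8D³N_a) = (40.7×10³ × 8.0⁴) / (8 × 64.0³ × 16)
  = 1.66707e+08 / 3.35544e+07 = 4.9683 N/mm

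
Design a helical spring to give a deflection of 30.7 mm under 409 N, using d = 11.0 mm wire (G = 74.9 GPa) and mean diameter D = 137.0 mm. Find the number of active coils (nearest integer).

4

Required rate k = F/δ = 409/30.7 = 13.322 N/mm
N_a = Gd⁴/(8D³k) = (74.9×10³ × 11.0⁴)/(8 × 137.0³ × 13.322)
    = 1.09661e+09 / 2.74054e+08 = 4.001 → 4 coils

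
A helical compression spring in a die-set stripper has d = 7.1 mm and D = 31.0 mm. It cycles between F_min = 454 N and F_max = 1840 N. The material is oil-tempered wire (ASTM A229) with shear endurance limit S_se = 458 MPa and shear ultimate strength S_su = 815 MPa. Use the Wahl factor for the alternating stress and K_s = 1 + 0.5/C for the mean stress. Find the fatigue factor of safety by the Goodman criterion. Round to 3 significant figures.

1.25

C = D/d = 31.0/7.1 = 4.3662; K_W = (4C−1)/(4C−4)+0.615/C = 1.3637; K_s = 1+0.5/C = 1.1145
F_a = (F_max−F_min)/2 = 693 N; F_m = (F_max+F_min)/2 = 1147 N
τ_a = K_W·8F_aD/(πd³) = 1.3637 × 152.85 = 208.43 MPa
τ_m = K_s·8F_mD/(πd³) = 1.1145 × 252.98 = 281.95 MPa
Goodman: 1/n_f = τ_a/S_se + τ_m/S_su = 208.43/458 + 281.95/815 = 0.45509 + 0.34595 = 0.80105
n_f = 1/0.80105 = 1.248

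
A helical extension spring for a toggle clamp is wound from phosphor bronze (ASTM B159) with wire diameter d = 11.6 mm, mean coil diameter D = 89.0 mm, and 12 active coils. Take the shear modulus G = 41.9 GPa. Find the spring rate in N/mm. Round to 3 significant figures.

11.2 N/mm

k = Gd⁴/(8D³N_a) = (41.9×10³ × 11.6⁴) / (8 × 89.0³ × 12)
  = 7.58658e+08 / 6.7677e+07 = 11.21 N/mm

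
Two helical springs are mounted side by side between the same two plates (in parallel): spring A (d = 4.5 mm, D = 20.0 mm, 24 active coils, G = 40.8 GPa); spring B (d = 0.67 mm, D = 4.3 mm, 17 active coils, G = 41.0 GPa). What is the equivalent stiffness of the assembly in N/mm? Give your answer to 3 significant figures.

k_A = Gd⁴/(8D³N_a) = (40.8×10³)(4.5⁴)/(8·20.0³·24) = 10.892 N/mm
k_B = Gd⁴/(8D³N_a) = (41.0×10³)(0.67⁴)/(8·4.3³·17) = 0.76408 N/mm
Parallel: k_eq = 10.892 + 0.76408 = 11.656 N/mm

11.7 N/mm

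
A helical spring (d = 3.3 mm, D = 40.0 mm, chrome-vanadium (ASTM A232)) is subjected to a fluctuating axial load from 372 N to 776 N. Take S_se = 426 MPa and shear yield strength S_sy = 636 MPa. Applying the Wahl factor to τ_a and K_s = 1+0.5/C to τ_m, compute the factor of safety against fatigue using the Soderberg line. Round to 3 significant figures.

C = D/d = 40.0/3.3 = 12.1212; K_W = (4C−1)/(4C−4)+0.615/C = 1.1182; K_s = 1+0.5/C = 1.0413
F_a = (F_max−F_min)/2 = 202 N; F_m = (F_max+F_min)/2 = 574 N
τ_a = K_W·8F_aD/(πd³) = 1.1182 × 572.55 = 640.21 MPa
τ_m = K_s·8F_mD/(πd³) = 1.0413 × 1626.9 = 1694 MPa
Soderberg: 1/n_f = τ_a/S_se + τ_m/S_sy = 640.21/426 + 1694/636 = 1.50283 + 2.66359 = 4.1664
n_f = 1/4.1664 = 0.24

0.240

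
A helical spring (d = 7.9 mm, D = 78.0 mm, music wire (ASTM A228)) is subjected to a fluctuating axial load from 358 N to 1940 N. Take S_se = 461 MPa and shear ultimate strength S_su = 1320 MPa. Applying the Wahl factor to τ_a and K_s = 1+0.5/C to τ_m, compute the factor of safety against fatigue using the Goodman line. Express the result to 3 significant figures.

C = D/d = 78.0/7.9 = 9.8734; K_W = (4C−1)/(4C−4)+0.615/C = 1.1468; K_s = 1+0.5/C = 1.0506
F_a = (F_max−F_min)/2 = 791 N; F_m = (F_max+F_min)/2 = 1149 N
τ_a = K_W·8F_aD/(πd³) = 1.1468 × 318.66 = 365.44 MPa
τ_m = K_s·8F_mD/(πd³) = 1.0506 × 462.89 = 486.33 MPa
Goodman: 1/n_f = τ_a/S_se + τ_m/S_su = 365.44/461 + 486.33/1320 = 0.79272 + 0.36843 = 1.1612
n_f = 1/1.1612 = 0.8612

0.861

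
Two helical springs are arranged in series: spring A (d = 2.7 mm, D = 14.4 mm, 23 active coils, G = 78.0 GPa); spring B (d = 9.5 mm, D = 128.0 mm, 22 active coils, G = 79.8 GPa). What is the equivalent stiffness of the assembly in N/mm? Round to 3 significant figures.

1.43 N/mm

k_A = Gd⁴/(8D³N_a) = (78.0×10³)(2.7⁴)/(8·14.4³·23) = 7.5447 N/mm
k_B = Gd⁴/(8D³N_a) = (79.8×10³)(9.5⁴)/(8·128.0³·22) = 1.761 N/mm
Series: 1/k_eq = 1/7.5447 + 1/1.761 = 0.70041; k_eq = 1.4277 N/mm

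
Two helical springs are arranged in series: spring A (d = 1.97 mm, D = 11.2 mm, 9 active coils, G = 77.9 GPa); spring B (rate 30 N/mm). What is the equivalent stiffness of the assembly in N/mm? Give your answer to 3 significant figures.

8.36 N/mm

k_A = Gd⁴/(8D³N_a) = (77.9×10³)(1.97⁴)/(8·11.2³·9) = 11.599 N/mm
Series: 1/k_eq = 1/11.599 + 1/30 = 0.11955; k_eq = 8.3648 N/mm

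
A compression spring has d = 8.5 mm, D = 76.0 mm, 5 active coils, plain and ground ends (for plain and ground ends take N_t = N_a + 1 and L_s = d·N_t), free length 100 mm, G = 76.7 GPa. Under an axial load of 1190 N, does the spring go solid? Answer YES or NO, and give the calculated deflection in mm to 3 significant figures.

YES, δ = 52.2 mm

k = Gd⁴/(8D³N_a) = (76.7×10³)(8.5⁴)/(8·76.0³·5) = 22.802 N/mm
N_t = 6; L_s = 8.5·6 = 51 mm; δ_solid = L₀ − L_s = 100 − 51 = 49 mm
δ = F/k = 1190/22.802 = 52.189 mm
δ ≥ δ_solid → spring goes solid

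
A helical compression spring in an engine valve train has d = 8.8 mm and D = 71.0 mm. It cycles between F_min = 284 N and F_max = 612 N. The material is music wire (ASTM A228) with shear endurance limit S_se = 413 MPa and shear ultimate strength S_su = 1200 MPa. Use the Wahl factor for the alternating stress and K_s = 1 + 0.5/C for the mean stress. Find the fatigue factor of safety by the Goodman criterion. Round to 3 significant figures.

C = D/d = 71.0/8.8 = 8.0682; K_W = (4C−1)/(4C−4)+0.615/C = 1.1823; K_s = 1+0.5/C = 1.0620
F_a = (F_max−F_min)/2 = 164 N; F_m = (F_max+F_min)/2 = 448 N
τ_a = K_W·8F_aD/(πd³) = 1.1823 × 43.511 = 51.444 MPa
τ_m = K_s·8F_mD/(πd³) = 1.0620 × 118.86 = 126.22 MPa
Goodman: 1/n_f = τ_a/S_se + τ_m/S_su = 51.444/413 + 126.22/1200 = 0.12456 + 0.10519 = 0.22975
n_f = 1/0.22975 = 4.353

4.35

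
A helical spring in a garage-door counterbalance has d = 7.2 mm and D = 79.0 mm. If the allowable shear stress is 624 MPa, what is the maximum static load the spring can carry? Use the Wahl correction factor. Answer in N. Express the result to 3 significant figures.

1020 N

C = D/d = 79.0/7.2 = 10.9722
K_W = (4C−1)/(4C−4) + 0.615/C = 42.889/39.889 + 0.0561 = 1.1313
τ_max = K·8FD/(πd³) → F_max = τ_allow·πd³/(8DK)
F_max = 624·π·7.2³/(8·79.0·1.1313) = 7.317e+05/714.96 = 1023.4 N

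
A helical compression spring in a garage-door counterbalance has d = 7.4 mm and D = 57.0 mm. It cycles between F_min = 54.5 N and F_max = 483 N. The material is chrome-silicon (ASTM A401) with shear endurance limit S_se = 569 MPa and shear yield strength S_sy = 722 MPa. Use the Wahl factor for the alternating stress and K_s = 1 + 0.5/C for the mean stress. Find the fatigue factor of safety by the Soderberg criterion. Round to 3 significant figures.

3.30

C = D/d = 57.0/7.4 = 7.7027; K_W = (4C−1)/(4C−4)+0.615/C = 1.1917; K_s = 1+0.5/C = 1.0649
F_a = (F_max−F_min)/2 = 214.25 N; F_m = (F_max+F_min)/2 = 268.75 N
τ_a = K_W·8F_aD/(πd³) = 1.1917 × 76.743 = 91.458 MPa
τ_m = K_s·8F_mD/(πd³) = 1.0649 × 96.265 = 102.51 MPa
Soderberg: 1/n_f = τ_a/S_se + τ_m/S_sy = 91.458/569 + 102.51/722 = 0.16073 + 0.14199 = 0.30272
n_f = 1/0.30272 = 3.303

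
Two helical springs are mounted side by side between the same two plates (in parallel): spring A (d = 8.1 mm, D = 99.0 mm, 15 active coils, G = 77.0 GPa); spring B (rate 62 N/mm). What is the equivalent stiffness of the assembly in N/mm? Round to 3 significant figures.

64.8 N/mm

k_A = Gd⁴/(8D³N_a) = (77.0×10³)(8.1⁴)/(8·99.0³·15) = 2.8467 N/mm
Parallel: k_eq = 2.8467 + 62 = 64.847 N/mm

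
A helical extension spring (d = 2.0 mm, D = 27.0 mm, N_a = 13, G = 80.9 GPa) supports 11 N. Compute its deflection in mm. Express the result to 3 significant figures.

17.4 mm

k = Gd⁴/(8D³N_a) = (80.9×10³)(2.0⁴)/(8·27.0³·13) = 0.63233 N/mm
δ = F/k = 11 / 0.63233 = 17.396 mm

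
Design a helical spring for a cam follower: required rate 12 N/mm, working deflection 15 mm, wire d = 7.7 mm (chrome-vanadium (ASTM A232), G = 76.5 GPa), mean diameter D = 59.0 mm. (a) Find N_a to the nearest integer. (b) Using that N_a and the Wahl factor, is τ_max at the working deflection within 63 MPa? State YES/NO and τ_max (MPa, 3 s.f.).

N_a = Gd⁴/(8D³k) = (76.5×10³)(7.7⁴)/(8·59.0³·12) = 13.64 → N_a = 14
Actual rate k = Gd⁴/(8D³·14) = 11.691 N/mm
Working load F = kδ = 11.691·15 = 175.36 N
C = 59.0/7.7 = 7.6623; K_W = (4C−1)/(4C−4)+0.615/C = 1.1928
τ_max = K_W·8FD/(πd³) = 1.1928·57.711 = 68.84 MPa
τ_max > 63 MPa → exceeds allowable

(a) 14 coils; (b) NO, τ_max = 68.8 MPa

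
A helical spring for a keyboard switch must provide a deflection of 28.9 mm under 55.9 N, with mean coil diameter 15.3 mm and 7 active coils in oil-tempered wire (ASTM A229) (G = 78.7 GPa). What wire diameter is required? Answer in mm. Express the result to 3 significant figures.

Required rate k = F/δ = 55.9/28.9 = 1.9343 N/mm
d = (8D³N_a·k / G)^(1/4) = (8·15.3³·7·1.9343 / (78.7×10³))^0.25
  = (4.9295)^0.25 = 1.4900 mm

1.49 mm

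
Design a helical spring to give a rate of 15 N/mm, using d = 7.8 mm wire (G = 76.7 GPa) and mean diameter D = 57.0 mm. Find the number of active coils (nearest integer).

13

N_a = Gd⁴/(8D³k) = (76.7×10³ × 7.8⁴)/(8 × 57.0³ × 15)
    = 2.83905e+08 / 2.22232e+07 = 12.78 → 13 coils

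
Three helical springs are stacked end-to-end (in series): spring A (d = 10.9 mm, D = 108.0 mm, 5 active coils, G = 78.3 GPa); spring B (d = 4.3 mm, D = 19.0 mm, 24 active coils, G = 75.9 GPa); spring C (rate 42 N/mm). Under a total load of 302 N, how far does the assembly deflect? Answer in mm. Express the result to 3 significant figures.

k_A = Gd⁴/(8D³N_a) = (78.3×10³)(10.9⁴)/(8·108.0³·5) = 21.935 N/mm
k_B = Gd⁴/(8D³N_a) = (75.9×10³)(4.3⁴)/(8·19.0³·24) = 19.704 N/mm
Series: 1/k_eq = 1/21.935 + 1/19.704 + 1/42 = 0.12015; k_eq = 8.3229 N/mm
δ = F/k_eq = 302/8.3229 = 36.285 mm

36.3 mm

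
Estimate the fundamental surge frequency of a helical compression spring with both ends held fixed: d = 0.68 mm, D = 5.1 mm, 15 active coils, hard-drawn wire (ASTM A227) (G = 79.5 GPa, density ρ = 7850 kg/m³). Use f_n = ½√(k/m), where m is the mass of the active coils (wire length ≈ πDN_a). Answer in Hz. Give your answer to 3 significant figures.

624 Hz

k = Gd⁴/(8D³N_a) = (79.5×10³)(0.68⁴)/(8·5.1³·15) = 1.0679 N/mm = 1067.9 N/m
Wire length L = πDN_a = π·5.1·15 = 240.33 mm
m = ρ·(πd²/4)·L = 7850 × 0.36317×10⁻⁶ m² × 0.24033 m = 0.00068515 kg
f_n = ½√(k/m) = 0.5·√(1067.9/0.00068515) = 0.5·√(1.5586e+06) = 624.21 Hz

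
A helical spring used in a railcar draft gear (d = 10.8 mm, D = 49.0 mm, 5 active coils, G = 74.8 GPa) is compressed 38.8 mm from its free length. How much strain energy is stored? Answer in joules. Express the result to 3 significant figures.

163 J

k = Gd⁴/(8D³N_a) = (74.8×10³)(10.8⁴)/(8·49.0³·5) = 216.25 N/mm
U = ½kδ² = 0.5 × 216.25 × 38.8² = 1.6277e+05 N·mm = 162.77 J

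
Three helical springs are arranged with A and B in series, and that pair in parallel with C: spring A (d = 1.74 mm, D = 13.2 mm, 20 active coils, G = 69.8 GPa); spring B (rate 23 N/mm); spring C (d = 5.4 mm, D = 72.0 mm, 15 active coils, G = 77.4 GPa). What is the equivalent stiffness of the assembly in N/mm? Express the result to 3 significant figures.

k_A = Gd⁴/(8D³N_a) = (69.8×10³)(1.74⁴)/(8·13.2³·20) = 1.7386 N/mm
k_C = Gd⁴/(8D³N_a) = (77.4×10³)(5.4⁴)/(8·72.0³·15) = 1.4694 N/mm
Springs A,B series: k_AB = 1/(1/1.7386+1/23) = 1.6165 N/mm; parallel with C: k_eq = 1.6165+1.4694 = 3.0858 N/mm

3.09 N/mm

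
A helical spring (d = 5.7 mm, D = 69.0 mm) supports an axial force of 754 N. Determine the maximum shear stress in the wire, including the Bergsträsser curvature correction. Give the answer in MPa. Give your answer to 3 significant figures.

794 MPa

Spring index C = D/d = 69.0/5.7 = 12.1053
K_B = (4C+2)/(4C−3) = 50.421/45.421 = 1.1101
τ₀ = 8FD/(πd³) = 8·754·69.0/(π·5.7³) = 416208/581.8 = 715.38 MPa
τ_max = K·τ₀ = 1.1101 × 715.38 = 794.13 MPa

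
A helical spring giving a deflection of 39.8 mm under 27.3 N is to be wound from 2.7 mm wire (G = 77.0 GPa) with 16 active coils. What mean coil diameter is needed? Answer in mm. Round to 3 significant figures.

Required rate k = F/δ = 27.3/39.8 = 0.68593 N/mm
D = (Gd⁴/(8N_a·k))^(1/3) = (77.0×10³·2.7⁴/(8·16·0.68593))^(1/3)
  = (46607.5)^(1/3) = 35.9875 mm

36.0 mm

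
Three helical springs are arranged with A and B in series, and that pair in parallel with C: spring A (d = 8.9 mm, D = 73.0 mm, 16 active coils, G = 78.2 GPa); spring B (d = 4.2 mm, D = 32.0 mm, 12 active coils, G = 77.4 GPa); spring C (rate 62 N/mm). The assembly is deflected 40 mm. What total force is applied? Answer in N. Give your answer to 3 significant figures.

k_A = Gd⁴/(8D³N_a) = (78.2×10³)(8.9⁴)/(8·73.0³·16) = 9.8534 N/mm
k_B = Gd⁴/(8D³N_a) = (77.4×10³)(4.2⁴)/(8·32.0³·12) = 7.6563 N/mm
Springs A,B series: k_AB = 1/(1/9.8534+1/7.6563) = 4.3085 N/mm; parallel with C: k_eq = 4.3085+62 = 66.309 N/mm
F = k_eq·δ = 66.309·40 = 2652.3 N

2650 N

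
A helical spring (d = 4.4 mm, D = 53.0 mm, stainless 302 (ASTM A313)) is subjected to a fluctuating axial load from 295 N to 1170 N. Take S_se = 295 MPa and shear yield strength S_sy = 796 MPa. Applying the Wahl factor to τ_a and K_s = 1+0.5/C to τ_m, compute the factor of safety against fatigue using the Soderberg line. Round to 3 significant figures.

C = D/d = 53.0/4.4 = 12.0455; K_W = (4C−1)/(4C−4)+0.615/C = 1.1190; K_s = 1+0.5/C = 1.0415
F_a = (F_max−F_min)/2 = 437.5 N; F_m = (F_max+F_min)/2 = 732.5 N
τ_a = K_W·8F_aD/(πd³) = 1.1190 × 693.16 = 775.62 MPa
τ_m = K_s·8F_mD/(πd³) = 1.0415 × 1160.6 = 1208.7 MPa
Soderberg: 1/n_f = τ_a/S_se + τ_m/S_sy = 775.62/295 + 1208.7/796 = 2.62922 + 1.51850 = 4.1477
n_f = 1/4.1477 = 0.2411

0.241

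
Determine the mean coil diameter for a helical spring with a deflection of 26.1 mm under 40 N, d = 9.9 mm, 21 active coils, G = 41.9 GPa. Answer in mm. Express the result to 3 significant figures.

Required rate k = F/δ = 40/26.1 = 1.5326 N/mm
D = (Gd⁴/(8N_a·k))^(1/3) = (41.9×10³·9.9⁴/(8·21·1.5326))^(1/3)
  = (1.56324e+06)^(1/3) = 116.0581 mm

116 mm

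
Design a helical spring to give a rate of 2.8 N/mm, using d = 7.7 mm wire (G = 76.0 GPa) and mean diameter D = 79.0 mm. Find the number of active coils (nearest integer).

N_a = Gd⁴/(8D³k) = (76.0×10³ × 7.7⁴)/(8 × 79.0³ × 2.8)
    = 2.67163e+08 / 1.10441e+07 = 24.19 → 24 coils

24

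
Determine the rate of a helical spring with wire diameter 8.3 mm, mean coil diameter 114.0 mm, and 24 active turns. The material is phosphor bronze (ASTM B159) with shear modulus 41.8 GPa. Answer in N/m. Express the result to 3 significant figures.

k = Gd⁴/(8D³N_a) = (41.8×10³ × 8.3⁴) / (8 × 114.0³ × 24)
  = 1.98376e+08 / 2.84456e+08 = 0.69739 N/mm = 697.39 N/m

697 N/m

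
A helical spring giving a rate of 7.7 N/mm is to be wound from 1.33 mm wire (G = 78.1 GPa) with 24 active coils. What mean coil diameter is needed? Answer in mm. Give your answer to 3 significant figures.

5.49 mm

D = (Gd⁴/(8N_a·k))^(1/3) = (78.1×10³·1.33⁴/(8·24·7.7))^(1/3)
  = (165.297)^(1/3) = 5.4881 mm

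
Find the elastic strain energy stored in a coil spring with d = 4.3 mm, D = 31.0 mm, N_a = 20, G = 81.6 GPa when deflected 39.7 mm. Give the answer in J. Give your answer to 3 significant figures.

k = Gd⁴/(8D³N_a) = (81.6×10³)(4.3⁴)/(8·31.0³·20) = 5.8527 N/mm
U = ½kδ² = 0.5 × 5.8527 × 39.7² = 4612.2 N·mm = 4.6122 J

4.61 J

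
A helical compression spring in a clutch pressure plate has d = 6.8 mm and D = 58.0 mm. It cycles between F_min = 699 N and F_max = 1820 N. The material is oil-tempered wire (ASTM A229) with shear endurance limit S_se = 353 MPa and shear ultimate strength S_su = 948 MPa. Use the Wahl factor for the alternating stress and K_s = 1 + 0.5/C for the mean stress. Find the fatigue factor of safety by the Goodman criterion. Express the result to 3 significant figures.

0.652

C = D/d = 58.0/6.8 = 8.5294; K_W = (4C−1)/(4C−4)+0.615/C = 1.1717; K_s = 1+0.5/C = 1.0586
F_a = (F_max−F_min)/2 = 560.5 N; F_m = (F_max+F_min)/2 = 1259.5 N
τ_a = K_W·8F_aD/(πd³) = 1.1717 × 263.28 = 308.49 MPa
τ_m = K_s·8F_mD/(πd³) = 1.0586 × 591.62 = 626.3 MPa
Goodman: 1/n_f = τ_a/S_se + τ_m/S_su = 308.49/353 + 626.3/948 = 0.87390 + 0.66065 = 1.5346
n_f = 1/1.5346 = 0.6517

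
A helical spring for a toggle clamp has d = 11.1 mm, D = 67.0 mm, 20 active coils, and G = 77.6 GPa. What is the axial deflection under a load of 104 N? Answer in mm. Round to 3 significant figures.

4.25 mm

k = Gd⁴/(8D³N_a) = (77.6×10³)(11.1⁴)/(8·67.0³·20) = 24.48 N/mm
δ = F/k = 104 / 24.48 = 4.2484 mm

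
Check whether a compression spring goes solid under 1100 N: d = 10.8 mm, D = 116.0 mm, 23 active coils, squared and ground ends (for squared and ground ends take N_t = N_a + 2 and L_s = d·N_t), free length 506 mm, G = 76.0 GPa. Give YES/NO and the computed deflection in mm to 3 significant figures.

k = Gd⁴/(8D³N_a) = (76.0×10³)(10.8⁴)/(8·116.0³·23) = 3.6001 N/mm
N_t = 25; L_s = 10.8·25 = 270 mm; δ_solid = L₀ − L_s = 506 − 270 = 236 mm
δ = F/k = 1100/3.6001 = 305.55 mm
δ ≥ δ_solid → spring goes solid

YES, δ = 306 mm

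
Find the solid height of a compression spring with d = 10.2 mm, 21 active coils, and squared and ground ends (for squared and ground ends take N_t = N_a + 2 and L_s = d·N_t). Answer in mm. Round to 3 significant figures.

squared and ground ends: N_t = N_a + 2 = 21 + 2 = 23
L_s = d·N_t = 10.2 × 23 = 234.6 mm

235 mm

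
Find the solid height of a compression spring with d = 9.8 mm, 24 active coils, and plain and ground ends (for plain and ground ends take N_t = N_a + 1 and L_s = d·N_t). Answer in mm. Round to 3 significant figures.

plain and ground ends: N_t = N_a + 1 = 24 + 1 = 25
L_s = d·N_t = 9.8 × 25 = 245 mm

245 mm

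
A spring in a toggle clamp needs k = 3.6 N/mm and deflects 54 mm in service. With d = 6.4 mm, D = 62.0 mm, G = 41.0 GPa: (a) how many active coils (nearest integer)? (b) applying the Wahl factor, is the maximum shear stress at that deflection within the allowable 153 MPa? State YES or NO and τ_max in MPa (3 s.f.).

(a) 10 coils; (b) YES, τ_max = 135 MPa

N_a = Gd⁴/(8D³k) = (41.0×10³)(6.4⁴)/(8·62.0³·3.6) = 10.02 → N_a = 10
Actual rate k = Gd⁴/(8D³·10) = 3.6078 N/mm
Working load F = kδ = 3.6078·54 = 194.82 N
C = 62.0/6.4 = 9.6875; K_W = (4C−1)/(4C−4)+0.615/C = 1.1498
τ_max = K_W·8FD/(πd³) = 1.1498·117.33 = 134.91 MPa
τ_max ≤ 153 MPa → acceptable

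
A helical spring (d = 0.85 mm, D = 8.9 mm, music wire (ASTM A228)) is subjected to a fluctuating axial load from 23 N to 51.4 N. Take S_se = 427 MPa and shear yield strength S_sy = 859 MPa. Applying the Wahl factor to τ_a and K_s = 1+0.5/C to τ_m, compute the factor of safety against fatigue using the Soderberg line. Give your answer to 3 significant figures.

0.326

C = D/d = 8.9/0.85 = 10.4706; K_W = (4C−1)/(4C−4)+0.615/C = 1.1379; K_s = 1+0.5/C = 1.0478
F_a = (F_max−F_min)/2 = 14.2 N; F_m = (F_max+F_min)/2 = 37.2 N
τ_a = K_W·8F_aD/(πd³) = 1.1379 × 524.04 = 596.32 MPa
τ_m = K_s·8F_mD/(πd³) = 1.0478 × 1372.8 = 1438.4 MPa
Soderberg: 1/n_f = τ_a/S_se + τ_m/S_sy = 596.32/427 + 1438.4/859 = 1.39653 + 1.67449 = 3.071
n_f = 1/3.071 = 0.3256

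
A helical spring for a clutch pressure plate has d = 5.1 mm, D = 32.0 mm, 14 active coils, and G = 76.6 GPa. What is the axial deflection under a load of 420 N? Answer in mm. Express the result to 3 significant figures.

k = Gd⁴/(8D³N_a) = (76.6×10³)(5.1⁴)/(8·32.0³·14) = 14.12 N/mm
δ = F/k = 420 / 14.12 = 29.745 mm

29.7 mm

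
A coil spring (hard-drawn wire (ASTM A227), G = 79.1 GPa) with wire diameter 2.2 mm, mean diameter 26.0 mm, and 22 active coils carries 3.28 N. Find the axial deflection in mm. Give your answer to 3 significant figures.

k = Gd⁴/(8D³N_a) = (79.1×10³)(2.2⁴)/(8·26.0³·22) = 0.59901 N/mm
δ = F/k = 3.28 / 0.59901 = 5.4757 mm

5.48 mm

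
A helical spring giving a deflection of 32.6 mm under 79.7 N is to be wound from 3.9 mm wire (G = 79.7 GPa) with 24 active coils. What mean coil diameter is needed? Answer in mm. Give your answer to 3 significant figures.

Required rate k = F/δ = 79.7/32.6 = 2.4448 N/mm
D = (Gd⁴/(8N_a·k))^(1/3) = (79.7×10³·3.9⁴/(8·24·2.4448))^(1/3)
  = (39280.3)^(1/3) = 33.9932 mm

34.0 mm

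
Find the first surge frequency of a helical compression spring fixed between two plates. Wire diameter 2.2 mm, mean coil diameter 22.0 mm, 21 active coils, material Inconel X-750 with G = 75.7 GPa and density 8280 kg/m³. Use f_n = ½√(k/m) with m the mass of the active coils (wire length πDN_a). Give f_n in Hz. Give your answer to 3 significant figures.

73.7 Hz

k = Gd⁴/(8D³N_a) = (75.7×10³)(2.2⁴)/(8·22.0³·21) = 0.99131 N/mm = 991.31 N/m
Wire length L = πDN_a = π·22.0·21 = 1451.4 mm
m = ρ·(πd²/4)·L = 8280 × 3.8013×10⁻⁶ m² × 1.4514 m = 0.045683 kg
f_n = ½√(k/m) = 0.5·√(991.31/0.045683) = 0.5·√(21700) = 73.654 Hz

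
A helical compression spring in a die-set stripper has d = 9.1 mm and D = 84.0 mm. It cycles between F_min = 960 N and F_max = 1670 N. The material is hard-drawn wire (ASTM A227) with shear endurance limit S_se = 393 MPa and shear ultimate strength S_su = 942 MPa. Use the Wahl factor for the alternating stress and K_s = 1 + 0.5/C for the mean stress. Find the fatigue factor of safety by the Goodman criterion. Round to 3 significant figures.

C = D/d = 84.0/9.1 = 9.2308; K_W = (4C−1)/(4C−4)+0.615/C = 1.1577; K_s = 1+0.5/C = 1.0542
F_a = (F_max−F_min)/2 = 355 N; F_m = (F_max+F_min)/2 = 1315 N
τ_a = K_W·8F_aD/(πd³) = 1.1577 × 100.77 = 116.66 MPa
τ_m = K_s·8F_mD/(πd³) = 1.0542 × 373.27 = 393.49 MPa
Goodman: 1/n_f = τ_a/S_se + τ_m/S_su = 116.66/393 + 393.49/942 = 0.29686 + 0.41771 = 0.71457
n_f = 1/0.71457 = 1.399

1.40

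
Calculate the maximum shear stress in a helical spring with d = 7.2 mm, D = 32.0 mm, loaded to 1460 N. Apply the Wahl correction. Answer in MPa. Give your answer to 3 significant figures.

Spring index C = D/d = 32.0/7.2 = 4.4444
K_W = (4C−1)/(4C−4) + 0.615/C = 16.778/13.778 + 0.1384 = 1.3561
τ₀ = 8FD/(πd³) = 8·1460·32.0/(π·7.2³) = 373760/1172.6 = 318.75 MPa
τ_max = K·τ₀ = 1.3561 × 318.75 = 432.26 MPa

432 MPa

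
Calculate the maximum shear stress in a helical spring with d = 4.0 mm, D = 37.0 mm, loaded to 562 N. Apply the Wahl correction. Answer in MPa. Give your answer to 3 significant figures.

958 MPa

Spring index C = D/d = 37.0/4.0 = 9.2500
K_W = (4C−1)/(4C−4) + 0.615/C = 36.000/33.000 + 0.0665 = 1.1574
τ₀ = 8FD/(πd³) = 8·562·37.0/(π·4.0³) = 166352/201.06 = 827.37 MPa
τ_max = K·τ₀ = 1.1574 × 827.37 = 957.59 MPa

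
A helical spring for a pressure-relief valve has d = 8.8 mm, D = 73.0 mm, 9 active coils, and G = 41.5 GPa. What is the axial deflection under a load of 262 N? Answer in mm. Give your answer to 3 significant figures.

29.5 mm

k = Gd⁴/(8D³N_a) = (41.5×10³)(8.8⁴)/(8·73.0³·9) = 8.8854 N/mm
δ = F/k = 262 / 8.8854 = 29.487 mm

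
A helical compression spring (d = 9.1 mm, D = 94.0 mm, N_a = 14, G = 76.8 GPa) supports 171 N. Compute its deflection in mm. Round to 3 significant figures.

k = Gd⁴/(8D³N_a) = (76.8×10³)(9.1⁴)/(8·94.0³·14) = 5.6614 N/mm
δ = F/k = 171 / 5.6614 = 30.204 mm

30.2 mm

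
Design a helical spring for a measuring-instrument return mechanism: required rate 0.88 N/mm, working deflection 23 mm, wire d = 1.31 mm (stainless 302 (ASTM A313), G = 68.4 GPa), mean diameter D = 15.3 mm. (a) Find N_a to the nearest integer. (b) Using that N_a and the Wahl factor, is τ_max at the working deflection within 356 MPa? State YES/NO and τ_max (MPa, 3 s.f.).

N_a = Gd⁴/(8D³k) = (68.4×10³)(1.31⁴)/(8·15.3³·0.88) = 7.989 → N_a = 8
Actual rate k = Gd⁴/(8D³·8) = 0.87879 N/mm
Working load F = kδ = 0.87879·23 = 20.212 N
C = 15.3/1.31 = 11.6794; K_W = (4C−1)/(4C−4)+0.615/C = 1.1229
τ_max = K_W·8FD/(πd³) = 1.1229·350.29 = 393.34 MPa
τ_max > 356 MPa → exceeds allowable

(a) 8 coils; (b) NO, τ_max = 393 MPa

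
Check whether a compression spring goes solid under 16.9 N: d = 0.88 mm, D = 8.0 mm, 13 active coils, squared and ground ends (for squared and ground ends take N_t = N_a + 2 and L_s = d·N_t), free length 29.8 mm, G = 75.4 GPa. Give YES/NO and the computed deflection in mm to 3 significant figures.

k = Gd⁴/(8D³N_a) = (75.4×10³)(0.88⁴)/(8·8.0³·13) = 0.84918 N/mm
N_t = 15; L_s = 0.88·15 = 13.2 mm; δ_solid = L₀ − L_s = 29.8 − 13.2 = 16.6 mm
δ = F/k = 16.9/0.84918 = 19.902 mm
δ ≥ δ_solid → spring goes solid

YES, δ = 19.9 mm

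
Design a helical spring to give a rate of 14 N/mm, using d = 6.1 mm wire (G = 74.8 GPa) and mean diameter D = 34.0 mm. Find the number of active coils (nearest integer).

N_a = Gd⁴/(8D³k) = (74.8×10³ × 6.1⁴)/(8 × 34.0³ × 14)
    = 1.03567e+08 / 4.40205e+06 = 23.53 → 24 coils

24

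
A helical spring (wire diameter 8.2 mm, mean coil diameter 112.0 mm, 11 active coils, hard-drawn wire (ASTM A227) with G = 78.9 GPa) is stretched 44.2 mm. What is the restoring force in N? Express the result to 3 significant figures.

128 N

k = Gd⁴/(8D³N_a) = (78.9×10³)(8.2⁴)/(8·112.0³·11) = 2.8853 N/mm
F = k·δ = 2.8853 × 44.2 = 127.53 N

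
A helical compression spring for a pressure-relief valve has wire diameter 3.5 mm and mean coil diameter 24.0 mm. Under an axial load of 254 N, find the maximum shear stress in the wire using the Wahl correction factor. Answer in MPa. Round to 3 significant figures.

Spring index C = D/d = 24.0/3.5 = 6.8571
K_W = (4C−1)/(4C−4) + 0.615/C = 26.429/23.429 + 0.0897 = 1.2177
τ₀ = 8FD/(πd³) = 8·254·24.0/(π·3.5³) = 48768/134.7 = 362.06 MPa
τ_max = K·τ₀ = 1.2177 × 362.06 = 440.89 MPa

441 MPa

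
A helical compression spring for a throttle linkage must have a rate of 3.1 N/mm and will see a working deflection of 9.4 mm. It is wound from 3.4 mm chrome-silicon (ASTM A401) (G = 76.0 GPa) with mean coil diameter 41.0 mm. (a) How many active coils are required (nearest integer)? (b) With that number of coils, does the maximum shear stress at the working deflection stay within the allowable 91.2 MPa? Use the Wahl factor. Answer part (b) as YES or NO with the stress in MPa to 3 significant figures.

(a) 6 coils; (b) YES, τ_max = 85.8 MPa

N_a = Gd⁴/(8D³k) = (76.0×10³)(3.4⁴)/(8·41.0³·3.1) = 5.942 → N_a = 6
Actual rate k = Gd⁴/(8D³·6) = 3.07 N/mm
Working load F = kδ = 3.07·9.4 = 28.858 N
C = 41.0/3.4 = 12.0588; K_W = (4C−1)/(4C−4)+0.615/C = 1.1188
τ_max = K_W·8FD/(πd³) = 1.1188·76.657 = 85.765 MPa
τ_max ≤ 91.2 MPa → acceptable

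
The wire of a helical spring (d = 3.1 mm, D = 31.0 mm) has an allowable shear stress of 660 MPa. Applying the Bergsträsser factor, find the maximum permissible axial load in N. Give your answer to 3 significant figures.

C = D/d = 31.0/3.1 = 10.0000
K_B = (4C+2)/(4C−3) = 42.000/37.000 = 1.1351
τ_max = K·8FD/(πd³) → F_max = τ_allow·πd³/(8DK)
F_max = 660·π·3.1³/(8·31.0·1.1351) = 61770/281.51 = 219.42 N

219 N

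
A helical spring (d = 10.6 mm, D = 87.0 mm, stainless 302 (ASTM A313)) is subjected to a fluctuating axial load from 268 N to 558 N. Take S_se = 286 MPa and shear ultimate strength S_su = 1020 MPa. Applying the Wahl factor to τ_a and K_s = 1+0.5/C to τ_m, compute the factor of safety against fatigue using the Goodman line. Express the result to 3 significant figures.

5.23

C = D/d = 87.0/10.6 = 8.2075; K_W = (4C−1)/(4C−4)+0.615/C = 1.1790; K_s = 1+0.5/C = 1.0609
F_a = (F_max−F_min)/2 = 145 N; F_m = (F_max+F_min)/2 = 413 N
τ_a = K_W·8F_aD/(πd³) = 1.1790 × 26.972 = 31.799 MPa
τ_m = K_s·8F_mD/(πd³) = 1.0609 × 76.823 = 81.503 MPa
Goodman: 1/n_f = τ_a/S_se + τ_m/S_su = 31.799/286 + 81.503/1020 = 0.11119 + 0.07991 = 0.19109
n_f = 1/0.19109 = 5.233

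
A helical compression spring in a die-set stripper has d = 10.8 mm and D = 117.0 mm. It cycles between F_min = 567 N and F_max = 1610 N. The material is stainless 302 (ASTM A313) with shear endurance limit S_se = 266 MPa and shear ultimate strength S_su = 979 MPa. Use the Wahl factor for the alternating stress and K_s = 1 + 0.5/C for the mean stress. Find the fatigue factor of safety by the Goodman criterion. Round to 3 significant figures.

C = D/d = 117.0/10.8 = 10.8333; K_W = (4C−1)/(4C−4)+0.615/C = 1.1330; K_s = 1+0.5/C = 1.0462
F_a = (F_max−F_min)/2 = 521.5 N; F_m = (F_max+F_min)/2 = 1088.5 N
τ_a = K_W·8F_aD/(πd³) = 1.1330 × 123.34 = 139.75 MPa
τ_m = K_s·8F_mD/(πd³) = 1.0462 × 257.44 = 269.33 MPa
Goodman: 1/n_f = τ_a/S_se + τ_m/S_su = 139.75/266 + 269.33/979 = 0.52538 + 0.27510 = 0.80048
n_f = 1/0.80048 = 1.249

1.25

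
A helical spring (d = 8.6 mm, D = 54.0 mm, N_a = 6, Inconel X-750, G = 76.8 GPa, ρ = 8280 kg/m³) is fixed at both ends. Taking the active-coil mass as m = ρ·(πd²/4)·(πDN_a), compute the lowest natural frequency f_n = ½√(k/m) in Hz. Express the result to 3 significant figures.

k = Gd⁴/(8D³N_a) = (76.8×10³)(8.6⁴)/(8·54.0³·6) = 55.582 N/mm = 55582 N/m
Wire length L = πDN_a = π·54.0·6 = 1017.9 mm
m = ρ·(πd²/4)·L = 8280 × 58.088×10⁻⁶ m² × 1.0179 m = 0.48957 kg
f_n = ½√(k/m) = 0.5·√(55582/0.48957) = 0.5·√(1.1353e+05) = 168.47 Hz

168 Hz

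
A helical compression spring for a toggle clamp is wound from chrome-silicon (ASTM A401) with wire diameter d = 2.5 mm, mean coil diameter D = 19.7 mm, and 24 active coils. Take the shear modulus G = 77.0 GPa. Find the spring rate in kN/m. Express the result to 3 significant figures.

2.05 kN/m

k = Gd⁴/(8D³N_a) = (77.0×10³ × 2.5⁴) / (8 × 19.7³ × 24)
  = 3.00781e+06 / 1.46791e+06 = 2.049 N/mm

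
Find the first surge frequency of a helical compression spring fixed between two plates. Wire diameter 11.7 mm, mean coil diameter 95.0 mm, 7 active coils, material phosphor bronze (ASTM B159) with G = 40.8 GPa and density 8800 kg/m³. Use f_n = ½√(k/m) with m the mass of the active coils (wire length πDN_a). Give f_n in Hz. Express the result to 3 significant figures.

k = Gd⁴/(8D³N_a) = (40.8×10³)(11.7⁴)/(8·95.0³·7) = 15.924 N/mm = 15924 N/m
Wire length L = πDN_a = π·95.0·7 = 2089.2 mm
m = ρ·(πd²/4)·L = 8800 × 107.51×10⁻⁶ m² × 2.0892 m = 1.9766 kg
f_n = ½√(k/m) = 0.5·√(15924/1.9766) = 0.5·√(8056.2) = 44.878 Hz

44.9 Hz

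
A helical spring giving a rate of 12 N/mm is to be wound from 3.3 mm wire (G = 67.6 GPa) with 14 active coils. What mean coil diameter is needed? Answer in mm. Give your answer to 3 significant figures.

D = (Gd⁴/(8N_a·k))^(1/3) = (67.6×10³·3.3⁴/(8·14·12))^(1/3)
  = (5964.9)^(1/3) = 18.1357 mm

18.1 mm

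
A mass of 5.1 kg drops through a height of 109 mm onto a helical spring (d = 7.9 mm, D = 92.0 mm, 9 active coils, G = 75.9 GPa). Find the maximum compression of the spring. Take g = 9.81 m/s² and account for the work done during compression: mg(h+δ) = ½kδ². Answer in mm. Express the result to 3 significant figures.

k = Gd⁴/(8D³N_a) = (75.9×10³)(7.9⁴)/(8·92.0³·9) = 5.273 N/mm
W = mg = 5.1 × 9.81 = 50.031 N
½kδ² − Wδ − Wh = 0 → δ = (W + √(W² + 2kWh))/k
δ = (50.031 + √(2503.1 + 57510.9))/5.273 = (50.031 + 244.98)/5.273 = 55.947 mm

55.9 mm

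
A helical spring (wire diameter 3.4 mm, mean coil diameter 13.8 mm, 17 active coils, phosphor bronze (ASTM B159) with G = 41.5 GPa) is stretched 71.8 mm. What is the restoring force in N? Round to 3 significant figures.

k = Gd⁴/(8D³N_a) = (41.5×10³)(3.4⁴)/(8·13.8³·17) = 15.516 N/mm
F = k·δ = 15.516 × 71.8 = 1114.1 N

1110 N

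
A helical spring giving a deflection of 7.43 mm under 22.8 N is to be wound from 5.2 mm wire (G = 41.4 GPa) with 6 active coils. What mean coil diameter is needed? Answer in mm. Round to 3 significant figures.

59.0 mm

Required rate k = F/δ = 22.8/7.43 = 3.0686 N/mm
D = (Gd⁴/(8N_a·k))^(1/3) = (41.4×10³·5.2⁴/(8·6·3.0686))^(1/3)
  = (205507)^(1/3) = 59.0122 mm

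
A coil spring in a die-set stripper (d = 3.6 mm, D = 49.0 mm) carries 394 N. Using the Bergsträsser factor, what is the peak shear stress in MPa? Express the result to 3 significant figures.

1160 MPa

Spring index C = D/d = 49.0/3.6 = 13.6111
K_B = (4C+2)/(4C−3) = 56.444/51.444 = 1.0972
τ₀ = 8FD/(πd³) = 8·394·49.0/(π·3.6³) = 154448/146.57 = 1053.7 MPa
τ_max = K·τ₀ = 1.0972 × 1053.7 = 1156.1 MPa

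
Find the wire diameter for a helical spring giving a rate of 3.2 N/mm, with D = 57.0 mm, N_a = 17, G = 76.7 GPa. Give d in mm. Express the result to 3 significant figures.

d = (8D³N_a·k / G)^(1/4) = (8·57.0³·17·3.2 / (76.7×10³))^0.25
  = (1050.8)^0.25 = 5.6935 mm

5.69 mm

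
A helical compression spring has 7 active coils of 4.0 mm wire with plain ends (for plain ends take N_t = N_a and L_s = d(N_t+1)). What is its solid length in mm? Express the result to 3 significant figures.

plain ends: N_t = N_a = 7
L_s = d·(N_t+1) = 4.0 × 8 = 32 mm

32.0 mm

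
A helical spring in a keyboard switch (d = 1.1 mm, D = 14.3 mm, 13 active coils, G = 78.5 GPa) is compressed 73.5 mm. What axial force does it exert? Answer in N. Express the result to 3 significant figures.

k = Gd⁴/(8D³N_a) = (78.5×10³)(1.1⁴)/(8·14.3³·13) = 0.37792 N/mm
F = k·δ = 0.37792 × 73.5 = 27.777 N

27.8 N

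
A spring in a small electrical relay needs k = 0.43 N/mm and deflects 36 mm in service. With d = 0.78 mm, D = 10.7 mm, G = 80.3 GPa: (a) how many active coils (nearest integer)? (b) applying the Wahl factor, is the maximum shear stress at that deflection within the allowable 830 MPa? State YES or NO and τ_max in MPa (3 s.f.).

N_a = Gd⁴/(8D³k) = (80.3×10³)(0.78⁴)/(8·10.7³·0.43) = 7.053 → N_a = 7
Actual rate k = Gd⁴/(8D³·7) = 0.43327 N/mm
Working load F = kδ = 0.43327·36 = 15.598 N
C = 10.7/0.78 = 13.7179; K_W = (4C−1)/(4C−4)+0.615/C = 1.1038
τ_max = K_W·8FD/(πd³) = 1.1038·895.57 = 988.53 MPa
τ_max > 830 MPa → exceeds allowable

(a) 7 coils; (b) NO, τ_max = 989 MPa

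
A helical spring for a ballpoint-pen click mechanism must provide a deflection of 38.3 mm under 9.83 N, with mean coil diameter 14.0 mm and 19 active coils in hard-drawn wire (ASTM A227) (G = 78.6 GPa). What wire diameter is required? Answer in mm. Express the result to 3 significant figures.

1.08 mm

Required rate k = F/δ = 9.83/38.3 = 0.25666 N/mm
d = (8D³N_a·k / G)^(1/4) = (8·14.0³·19·0.25666 / (78.6×10³))^0.25
  = (1.3619)^0.25 = 1.0803 mm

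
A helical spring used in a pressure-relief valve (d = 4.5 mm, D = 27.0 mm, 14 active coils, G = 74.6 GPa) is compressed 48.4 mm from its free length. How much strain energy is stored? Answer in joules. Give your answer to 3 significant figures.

k = Gd⁴/(8D³N_a) = (74.6×10³)(4.5⁴)/(8·27.0³·14) = 13.876 N/mm
U = ½kδ² = 0.5 × 13.876 × 48.4² = 16253 N·mm = 16.253 J

16.3 J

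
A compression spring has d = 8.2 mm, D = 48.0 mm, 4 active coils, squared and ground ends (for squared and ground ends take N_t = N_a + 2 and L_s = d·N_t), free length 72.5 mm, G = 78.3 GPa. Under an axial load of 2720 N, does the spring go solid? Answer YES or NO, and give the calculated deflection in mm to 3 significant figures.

YES, δ = 27.2 mm

k = Gd⁴/(8D³N_a) = (78.3×10³)(8.2⁴)/(8·48.0³·4) = 100.03 N/mm
N_t = 6; L_s = 8.2·6 = 49.2 mm; δ_solid = L₀ − L_s = 72.5 − 49.2 = 23.3 mm
δ = F/k = 2720/100.03 = 27.191 mm
δ ≥ δ_solid → spring goes solid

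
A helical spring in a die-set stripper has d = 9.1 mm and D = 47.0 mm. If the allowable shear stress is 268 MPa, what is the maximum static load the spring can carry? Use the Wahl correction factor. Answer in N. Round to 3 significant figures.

C = D/d = 47.0/9.1 = 5.1648
K_W = (4C−1)/(4C−4) + 0.615/C = 19.659/16.659 + 0.1191 = 1.2992
τ_max = K·8FD/(πd³) → F_max = τ_allow·πd³/(8DK)
F_max = 268·π·9.1³/(8·47.0·1.2992) = 6.3447e+05/488.48 = 1298.9 N

1300 N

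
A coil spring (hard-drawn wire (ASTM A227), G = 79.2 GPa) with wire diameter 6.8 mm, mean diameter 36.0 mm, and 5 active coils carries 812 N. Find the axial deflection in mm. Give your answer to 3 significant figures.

8.95 mm

k = Gd⁴/(8D³N_a) = (79.2×10³)(6.8⁴)/(8·36.0³·5) = 90.739 N/mm
δ = F/k = 812 / 90.739 = 8.9488 mm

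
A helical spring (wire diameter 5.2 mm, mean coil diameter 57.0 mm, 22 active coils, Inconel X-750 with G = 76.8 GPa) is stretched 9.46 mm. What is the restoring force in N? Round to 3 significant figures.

k = Gd⁴/(8D³N_a) = (76.8×10³)(5.2⁴)/(8·57.0³·22) = 1.7228 N/mm
F = k·δ = 1.7228 × 9.46 = 16.298 N

16.3 N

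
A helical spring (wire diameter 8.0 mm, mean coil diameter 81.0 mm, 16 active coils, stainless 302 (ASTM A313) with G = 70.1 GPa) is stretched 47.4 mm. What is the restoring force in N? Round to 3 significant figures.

k = Gd⁴/(8D³N_a) = (70.1×10³)(8.0⁴)/(8·81.0³·16) = 4.221 N/mm
F = k·δ = 4.221 × 47.4 = 200.07 N

200 N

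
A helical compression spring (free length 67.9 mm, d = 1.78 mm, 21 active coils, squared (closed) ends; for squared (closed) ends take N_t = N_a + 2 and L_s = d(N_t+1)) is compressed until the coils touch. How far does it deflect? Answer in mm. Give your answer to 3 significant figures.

25.2 mm

N_t = 23; L_s = 1.78·24 = 42.72 mm
δ_solid = L₀ − L_s = 67.9 − 42.72 = 25.18 mm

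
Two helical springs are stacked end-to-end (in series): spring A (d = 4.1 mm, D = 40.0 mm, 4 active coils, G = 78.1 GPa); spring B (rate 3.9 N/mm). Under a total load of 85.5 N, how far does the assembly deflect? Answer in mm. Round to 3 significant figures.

29.9 mm

k_A = Gd⁴/(8D³N_a) = (78.1×10³)(4.1⁴)/(8·40.0³·4) = 10.776 N/mm
Series: 1/k_eq = 1/10.776 + 1/3.9 = 0.34921; k_eq = 2.8636 N/mm
δ = F/k_eq = 85.5/2.8636 = 29.857 mm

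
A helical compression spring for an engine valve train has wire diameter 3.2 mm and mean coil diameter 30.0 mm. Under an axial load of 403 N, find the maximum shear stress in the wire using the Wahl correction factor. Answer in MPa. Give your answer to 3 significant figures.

1090 MPa

Spring index C = D/d = 30.0/3.2 = 9.3750
K_W = (4C−1)/(4C−4) + 0.615/C = 36.500/33.500 + 0.0656 = 1.1552
τ₀ = 8FD/(πd³) = 8·403·30.0/(π·3.2³) = 96720/102.94 = 939.54 MPa
τ_max = K·τ₀ = 1.1552 × 939.54 = 1085.3 MPa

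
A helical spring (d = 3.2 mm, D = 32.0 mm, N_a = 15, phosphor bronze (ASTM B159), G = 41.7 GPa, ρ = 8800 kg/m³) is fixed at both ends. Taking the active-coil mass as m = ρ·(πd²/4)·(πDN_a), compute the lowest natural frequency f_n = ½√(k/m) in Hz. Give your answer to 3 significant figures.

51.0 Hz

k = Gd⁴/(8D³N_a) = (41.7×10³)(3.2⁴)/(8·32.0³·15) = 1.112 N/mm = 1112 N/m
Wire length L = πDN_a = π·32.0·15 = 1508 mm
m = ρ·(πd²/4)·L = 8800 × 8.0425×10⁻⁶ m² × 1.508 m = 0.10672 kg
f_n = ½√(k/m) = 0.5·√(1112/0.10672) = 0.5·√(10419) = 51.038 Hz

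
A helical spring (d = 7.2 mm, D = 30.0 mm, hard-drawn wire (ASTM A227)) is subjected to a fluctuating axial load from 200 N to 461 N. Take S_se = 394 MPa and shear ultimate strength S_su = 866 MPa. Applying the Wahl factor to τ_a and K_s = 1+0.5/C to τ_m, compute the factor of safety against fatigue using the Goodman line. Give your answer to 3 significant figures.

C = D/d = 30.0/7.2 = 4.1667; K_W = (4C−1)/(4C−4)+0.615/C = 1.3844; K_s = 1+0.5/C = 1.1200
F_a = (F_max−F_min)/2 = 130.5 N; F_m = (F_max+F_min)/2 = 330.5 N
τ_a = K_W·8F_aD/(πd³) = 1.3844 × 26.71 = 36.978 MPa
τ_m = K_s·8F_mD/(πd³) = 1.1200 × 67.645 = 75.762 MPa
Goodman: 1/n_f = τ_a/S_se + τ_m/S_su = 36.978/394 + 75.762/866 = 0.09385 + 0.08749 = 0.18134
n_f = 1/0.18134 = 5.515

5.51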